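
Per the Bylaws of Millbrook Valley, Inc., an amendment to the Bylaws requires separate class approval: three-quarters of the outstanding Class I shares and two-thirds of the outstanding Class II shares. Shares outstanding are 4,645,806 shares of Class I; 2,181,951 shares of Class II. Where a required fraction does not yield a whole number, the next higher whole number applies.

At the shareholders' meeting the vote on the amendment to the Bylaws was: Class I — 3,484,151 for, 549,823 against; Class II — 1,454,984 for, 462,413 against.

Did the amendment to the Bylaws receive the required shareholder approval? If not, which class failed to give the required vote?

Not approved — the Class I shares did not give the required vote.

Class I: 3/4 of 4645806 = 3484354.50, rounded up to 3484355; 3,484,355 required, 3,484,151 in favor — not approved.
Class II: 2/3 of 2181951 = 1454634; 1,454,634 required, 1,454,984 in favor — approved.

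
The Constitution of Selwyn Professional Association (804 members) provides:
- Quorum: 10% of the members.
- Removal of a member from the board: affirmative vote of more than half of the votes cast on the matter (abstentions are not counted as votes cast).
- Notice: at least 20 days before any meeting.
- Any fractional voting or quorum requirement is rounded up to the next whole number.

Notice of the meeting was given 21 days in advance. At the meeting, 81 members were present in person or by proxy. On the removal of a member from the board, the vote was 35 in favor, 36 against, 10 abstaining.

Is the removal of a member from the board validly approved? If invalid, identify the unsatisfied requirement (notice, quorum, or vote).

Notice: 21 days given; 20 required. Satisfied.
Quorum: 10% of 804 = 80.40, rounded up to 81; 81 present. Satisfied.
Vote: requires a majority of the votes cast (81 − 10 abstaining = 71); a majority of 71 is 36, so 36 needed; 35 in favor. Not satisfied.

Invalid — vote requirement not satisfied.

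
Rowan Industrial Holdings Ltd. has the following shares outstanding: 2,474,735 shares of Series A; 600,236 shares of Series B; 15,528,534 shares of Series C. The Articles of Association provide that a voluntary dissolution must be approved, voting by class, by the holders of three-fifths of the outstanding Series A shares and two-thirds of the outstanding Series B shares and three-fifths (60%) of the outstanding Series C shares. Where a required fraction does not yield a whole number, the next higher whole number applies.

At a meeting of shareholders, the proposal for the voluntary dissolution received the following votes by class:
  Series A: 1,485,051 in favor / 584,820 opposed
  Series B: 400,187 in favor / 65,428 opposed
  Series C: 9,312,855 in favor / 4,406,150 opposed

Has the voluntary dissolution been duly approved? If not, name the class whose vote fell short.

Series A: 3/5 of 2474735 = 1484841; 1,484,841 required, 1,485,051 in favor — approved.
Series B: 2/3 of 600236 = 400157.33, rounded up to 400158; 400,158 required, 400,187 in favor — approved.
Series C: 3/5 of 15528534 = 9317120.40, rounded up to 9317121; 9,317,121 required, 9,312,855 in favor — not approved.

Not approved — the Series C shares did not give the required vote.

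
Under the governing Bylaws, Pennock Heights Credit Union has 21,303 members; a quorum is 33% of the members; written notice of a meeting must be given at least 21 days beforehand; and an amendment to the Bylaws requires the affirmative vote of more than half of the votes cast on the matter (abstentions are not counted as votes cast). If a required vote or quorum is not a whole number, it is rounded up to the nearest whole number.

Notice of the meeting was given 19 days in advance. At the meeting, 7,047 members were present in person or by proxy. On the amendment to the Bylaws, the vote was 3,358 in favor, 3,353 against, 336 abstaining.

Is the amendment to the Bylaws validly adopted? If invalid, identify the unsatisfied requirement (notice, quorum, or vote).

Notice: 19 days given; 21 required. Not satisfied.
Quorum: 33% of 21,303 = 7,029.99, rounded up to 7,030; 7,047 present. Satisfied.
Vote: requires a majority of the votes cast (7,047 − 336 abstaining = 6,711); a majority of 6711 is 3356, so 3,356 needed; 3,358 in favor. Satisfied.

Invalid — notice requirement not satisfied.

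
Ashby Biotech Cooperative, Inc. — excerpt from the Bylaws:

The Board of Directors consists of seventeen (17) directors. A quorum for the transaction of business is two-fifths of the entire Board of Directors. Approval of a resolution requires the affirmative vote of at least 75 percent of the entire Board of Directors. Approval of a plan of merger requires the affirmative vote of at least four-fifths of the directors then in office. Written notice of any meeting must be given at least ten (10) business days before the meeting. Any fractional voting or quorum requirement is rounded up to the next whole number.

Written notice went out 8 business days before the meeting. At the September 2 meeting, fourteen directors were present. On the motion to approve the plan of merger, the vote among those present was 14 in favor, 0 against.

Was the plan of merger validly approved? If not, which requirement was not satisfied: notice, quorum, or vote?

Notice: 8 business days given; 10 required (8 < 10). Not satisfied.
Quorum: 14 present; quorum is 7. Satisfied.
Vote: the plan of merger requires four-fifths of the directors then in office (17). 4/5 of 17 = 13.60, rounded up to 14, so 14 affirmative votes are needed; 14 voted in favor. Satisfied.

Invalid — notice requirement not satisfied.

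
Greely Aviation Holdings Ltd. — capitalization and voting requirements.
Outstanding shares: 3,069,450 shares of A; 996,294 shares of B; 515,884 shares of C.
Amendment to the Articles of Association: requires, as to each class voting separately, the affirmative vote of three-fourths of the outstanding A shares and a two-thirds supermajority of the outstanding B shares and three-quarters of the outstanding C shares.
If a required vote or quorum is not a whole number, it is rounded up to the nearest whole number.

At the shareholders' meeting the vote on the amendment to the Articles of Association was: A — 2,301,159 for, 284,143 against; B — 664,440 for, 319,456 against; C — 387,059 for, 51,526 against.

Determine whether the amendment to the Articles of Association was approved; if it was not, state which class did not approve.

Not approved — the A shares did not give the required vote.

A: 3/4 of 3069450 = 2302087.50, rounded up to 2302088; 2,302,088 required, 2,301,159 in favor — not approved.
B: 2/3 of 996294 = 664196; 664,196 required, 664,440 in favor — approved.
C: 3/4 of 515884 = 386913; 386,913 required, 387,059 in favor — approved.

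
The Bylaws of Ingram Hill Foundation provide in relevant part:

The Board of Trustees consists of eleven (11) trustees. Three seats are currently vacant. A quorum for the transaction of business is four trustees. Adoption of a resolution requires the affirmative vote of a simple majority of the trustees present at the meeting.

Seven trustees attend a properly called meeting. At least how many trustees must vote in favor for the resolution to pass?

4

The resolution requires a majority of the trustees present (7).
A majority of 7 is 4.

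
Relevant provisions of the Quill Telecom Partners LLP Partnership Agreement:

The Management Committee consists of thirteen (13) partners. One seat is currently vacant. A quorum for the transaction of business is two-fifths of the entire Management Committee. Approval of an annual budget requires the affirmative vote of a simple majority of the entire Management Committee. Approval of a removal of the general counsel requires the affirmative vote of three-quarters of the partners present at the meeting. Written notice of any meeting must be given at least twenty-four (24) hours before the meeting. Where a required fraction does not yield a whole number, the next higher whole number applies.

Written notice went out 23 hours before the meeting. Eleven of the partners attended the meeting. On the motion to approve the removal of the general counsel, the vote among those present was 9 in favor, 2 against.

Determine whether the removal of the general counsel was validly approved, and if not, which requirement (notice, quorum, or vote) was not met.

Invalid — notice requirement not satisfied.

Notice: 23 hours given; 24 required (23 < 24). Not satisfied.
Quorum: 11 present; quorum is 6. Satisfied.
Vote: the removal of the general counsel requires three-fourths of the partners present (11). 3/4 of 11 = 8.25, rounded up to 9, so 9 affirmative votes are needed; 9 voted in favor. Satisfied.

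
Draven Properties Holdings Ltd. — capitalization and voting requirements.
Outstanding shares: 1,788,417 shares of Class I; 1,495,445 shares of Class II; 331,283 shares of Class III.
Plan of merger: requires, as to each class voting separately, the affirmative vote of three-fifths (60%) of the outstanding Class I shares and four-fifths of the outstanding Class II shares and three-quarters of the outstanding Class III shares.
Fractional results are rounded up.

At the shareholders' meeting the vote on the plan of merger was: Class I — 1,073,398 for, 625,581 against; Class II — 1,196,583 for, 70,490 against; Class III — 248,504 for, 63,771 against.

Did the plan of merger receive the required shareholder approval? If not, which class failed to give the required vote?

Approved — every class gave the required vote.

Class I: 3/5 of 1788417 = 1073050.20, rounded up to 1073051; 1,073,051 required, 1,073,398 in favor — approved.
Class II: 4/5 of 1495445 = 1196356; 1,196,356 required, 1,196,583 in favor — approved.
Class III: 3/4 of 331283 = 248462.25, rounded up to 248463; 248,463 required, 248,504 in favor — approved.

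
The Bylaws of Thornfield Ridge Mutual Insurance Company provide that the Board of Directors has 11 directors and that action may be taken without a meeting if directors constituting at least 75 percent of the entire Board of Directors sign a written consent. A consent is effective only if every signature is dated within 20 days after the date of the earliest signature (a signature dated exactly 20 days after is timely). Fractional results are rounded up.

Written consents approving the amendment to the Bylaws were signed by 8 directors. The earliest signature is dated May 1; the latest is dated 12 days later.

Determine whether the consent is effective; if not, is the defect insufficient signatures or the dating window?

Not effective — insufficient signatures.

Signatures required: at least 75 percent of 11 — 3/4 of 11 = 8.25, rounded up to 9, so 9 needed; 8 signed. Insufficient.
Dating window: the latest signature is 12 days after the earliest; the limit is 20 days. Within the window.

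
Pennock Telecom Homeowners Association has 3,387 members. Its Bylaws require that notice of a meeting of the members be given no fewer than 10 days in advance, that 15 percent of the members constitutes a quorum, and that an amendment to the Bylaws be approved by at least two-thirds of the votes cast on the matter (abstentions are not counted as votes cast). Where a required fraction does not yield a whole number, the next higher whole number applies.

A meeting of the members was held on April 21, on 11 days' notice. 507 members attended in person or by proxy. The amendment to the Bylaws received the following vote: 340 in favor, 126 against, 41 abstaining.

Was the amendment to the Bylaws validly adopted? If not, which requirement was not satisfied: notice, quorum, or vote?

Notice: 11 days given; 10 required. Satisfied.
Quorum: 15% of 3,387 = 508.05, rounded up to 509; 507 present. Not satisfied.
Vote: requires two-thirds of the votes cast (507 − 41 abstaining = 466); 2/3 of 466 = 310.67, rounded up to 311, so 311 needed; 340 in favor. Satisfied.

Invalid — quorum requirement not satisfied.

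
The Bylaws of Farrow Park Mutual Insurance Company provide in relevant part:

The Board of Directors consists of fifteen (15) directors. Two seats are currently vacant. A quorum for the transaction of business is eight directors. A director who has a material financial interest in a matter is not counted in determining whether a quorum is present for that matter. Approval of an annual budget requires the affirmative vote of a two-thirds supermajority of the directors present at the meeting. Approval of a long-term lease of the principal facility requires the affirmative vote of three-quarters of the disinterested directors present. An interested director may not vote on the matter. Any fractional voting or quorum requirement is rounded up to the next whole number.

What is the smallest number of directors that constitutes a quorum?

The quorum is fixed at 8.

8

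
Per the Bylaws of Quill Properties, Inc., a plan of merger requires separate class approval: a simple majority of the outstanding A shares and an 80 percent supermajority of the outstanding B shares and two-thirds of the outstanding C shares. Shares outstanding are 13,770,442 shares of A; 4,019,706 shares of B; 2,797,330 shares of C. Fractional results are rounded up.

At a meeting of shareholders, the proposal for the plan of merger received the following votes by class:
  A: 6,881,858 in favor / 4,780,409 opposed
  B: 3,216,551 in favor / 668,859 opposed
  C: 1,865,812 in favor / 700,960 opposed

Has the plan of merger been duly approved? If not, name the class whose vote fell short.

A: a majority of 13770442 is 6885222; 6,885,222 required, 6,881,858 in favor — not approved.
B: 4/5 of 4019706 = 3215764.80, rounded up to 3215765; 3,215,765 required, 3,216,551 in favor — approved.
C: 2/3 of 2797330 = 1864886.67, rounded up to 1864887; 1,864,887 required, 1,865,812 in favor — approved.

Not approved — the A shares did not give the required vote.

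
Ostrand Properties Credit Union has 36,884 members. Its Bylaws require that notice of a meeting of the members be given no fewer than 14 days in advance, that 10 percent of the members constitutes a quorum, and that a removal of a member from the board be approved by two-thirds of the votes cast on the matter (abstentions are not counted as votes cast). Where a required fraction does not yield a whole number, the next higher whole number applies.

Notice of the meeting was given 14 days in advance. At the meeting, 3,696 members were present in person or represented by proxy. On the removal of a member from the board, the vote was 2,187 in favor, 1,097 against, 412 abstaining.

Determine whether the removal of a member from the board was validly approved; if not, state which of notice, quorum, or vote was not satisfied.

Invalid — vote requirement not satisfied.

Notice: 14 days given; 14 required. Satisfied.
Quorum: 10% of 36,884 = 3,688.40, rounded up to 3,689; 3,696 present. Satisfied.
Vote: requires two-thirds of the votes cast (3,696 − 412 abstaining = 3,284); 2/3 of 3284 = 2189.33, rounded up to 2190, so 2,190 needed; 2,187 in favor. Not satisfied.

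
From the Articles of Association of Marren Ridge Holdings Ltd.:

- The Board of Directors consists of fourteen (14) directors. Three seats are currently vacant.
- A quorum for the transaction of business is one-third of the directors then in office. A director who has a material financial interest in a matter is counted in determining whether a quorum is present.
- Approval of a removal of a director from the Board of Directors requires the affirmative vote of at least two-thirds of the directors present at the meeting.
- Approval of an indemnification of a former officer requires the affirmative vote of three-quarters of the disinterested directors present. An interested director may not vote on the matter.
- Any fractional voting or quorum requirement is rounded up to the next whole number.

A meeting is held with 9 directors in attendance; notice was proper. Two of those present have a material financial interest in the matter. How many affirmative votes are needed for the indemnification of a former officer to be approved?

The indemnification of a former officer requires three-fourths of the disinterested directors present (9 − 2 = 7).
3/4 of 7 = 5.25, rounded up to 6.

6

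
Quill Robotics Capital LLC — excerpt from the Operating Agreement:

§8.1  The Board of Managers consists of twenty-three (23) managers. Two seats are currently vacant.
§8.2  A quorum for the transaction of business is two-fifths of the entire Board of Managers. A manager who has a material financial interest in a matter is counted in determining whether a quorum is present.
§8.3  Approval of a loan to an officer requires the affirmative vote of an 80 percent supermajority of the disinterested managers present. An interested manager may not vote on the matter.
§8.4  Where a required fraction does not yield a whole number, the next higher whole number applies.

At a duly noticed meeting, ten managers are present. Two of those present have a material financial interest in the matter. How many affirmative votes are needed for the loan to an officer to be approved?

The loan to an officer requires four-fifths of the disinterested managers present (10 − 2 = 8).
4/5 of 8 = 6.40, rounded up to 7.

7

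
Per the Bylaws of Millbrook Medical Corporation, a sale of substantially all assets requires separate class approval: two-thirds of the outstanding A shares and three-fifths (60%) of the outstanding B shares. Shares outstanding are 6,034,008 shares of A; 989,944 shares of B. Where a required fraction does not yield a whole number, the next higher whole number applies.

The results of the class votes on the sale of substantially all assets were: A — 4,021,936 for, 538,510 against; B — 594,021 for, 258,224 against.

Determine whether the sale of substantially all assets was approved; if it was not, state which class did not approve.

Not approved — the A shares did not give the required vote.

A: 2/3 of 6034008 = 4022672; 4,022,672 required, 4,021,936 in favor — not approved.
B: 3/5 of 989944 = 593966.40, rounded up to 593967; 593,967 required, 594,021 in favor — approved.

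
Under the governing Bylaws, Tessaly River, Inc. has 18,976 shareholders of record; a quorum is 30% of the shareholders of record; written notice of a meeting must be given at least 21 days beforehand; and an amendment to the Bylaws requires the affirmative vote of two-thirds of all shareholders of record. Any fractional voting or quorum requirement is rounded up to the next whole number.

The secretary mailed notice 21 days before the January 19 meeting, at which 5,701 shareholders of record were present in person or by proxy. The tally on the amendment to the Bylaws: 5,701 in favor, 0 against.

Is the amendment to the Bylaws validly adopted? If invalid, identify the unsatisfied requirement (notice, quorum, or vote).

Notice: 21 days given; 21 required. Satisfied.
Quorum: 30% of 18,976 = 5,692.80, rounded up to 5,693; 5,701 present. Satisfied.
Vote: requires two-thirds of all shareholders of record (18,976); 2/3 of 18976 = 12650.67, rounded up to 12651, so 12,651 needed; 5,701 in favor. Not satisfied.

Invalid — vote requirement not satisfied.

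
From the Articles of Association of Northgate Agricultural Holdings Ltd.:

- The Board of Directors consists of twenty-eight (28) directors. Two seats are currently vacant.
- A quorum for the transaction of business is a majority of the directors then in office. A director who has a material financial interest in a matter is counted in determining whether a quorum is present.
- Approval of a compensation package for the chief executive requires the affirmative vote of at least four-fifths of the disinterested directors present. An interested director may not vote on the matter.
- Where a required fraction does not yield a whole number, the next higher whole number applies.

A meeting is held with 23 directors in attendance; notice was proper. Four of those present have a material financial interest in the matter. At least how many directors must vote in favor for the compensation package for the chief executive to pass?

The compensation package for the chief executive requires four-fifths of the disinterested directors present (23 − 4 = 19).
4/5 of 19 = 15.20, rounded up to 16.

16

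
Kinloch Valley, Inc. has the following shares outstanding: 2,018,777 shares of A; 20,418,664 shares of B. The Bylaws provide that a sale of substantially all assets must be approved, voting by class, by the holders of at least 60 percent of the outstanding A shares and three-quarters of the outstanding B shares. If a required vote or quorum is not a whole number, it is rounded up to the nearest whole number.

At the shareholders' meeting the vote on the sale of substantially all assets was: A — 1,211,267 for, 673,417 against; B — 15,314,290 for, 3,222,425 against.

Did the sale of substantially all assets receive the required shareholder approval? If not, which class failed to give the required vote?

A: 3/5 of 2018777 = 1211266.20, rounded up to 1211267; 1,211,267 required, 1,211,267 in favor — approved.
B: 3/4 of 20418664 = 15313998; 15,313,998 required, 15,314,290 in favor — approved.

Approved — every class gave the required vote.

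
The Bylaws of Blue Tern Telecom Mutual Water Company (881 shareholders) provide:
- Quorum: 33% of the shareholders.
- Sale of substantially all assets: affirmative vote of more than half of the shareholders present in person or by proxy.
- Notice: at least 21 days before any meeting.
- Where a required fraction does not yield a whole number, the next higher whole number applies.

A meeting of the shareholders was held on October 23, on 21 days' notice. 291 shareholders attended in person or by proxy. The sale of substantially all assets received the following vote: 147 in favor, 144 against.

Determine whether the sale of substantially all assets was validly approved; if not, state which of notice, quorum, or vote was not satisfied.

Notice: 21 days given; 21 required. Satisfied.
Quorum: 33% of 881 = 290.73, rounded up to 291; 291 present. Satisfied.
Vote: requires a majority of those present (291); a majority of 291 is 146, so 146 needed; 147 in favor. Satisfied.

Valid — all requirements satisfied.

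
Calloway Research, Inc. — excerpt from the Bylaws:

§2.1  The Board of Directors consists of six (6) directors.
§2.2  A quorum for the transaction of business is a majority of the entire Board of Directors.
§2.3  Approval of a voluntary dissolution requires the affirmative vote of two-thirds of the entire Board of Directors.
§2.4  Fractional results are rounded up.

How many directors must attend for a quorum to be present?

A majority of 6 is 4.

4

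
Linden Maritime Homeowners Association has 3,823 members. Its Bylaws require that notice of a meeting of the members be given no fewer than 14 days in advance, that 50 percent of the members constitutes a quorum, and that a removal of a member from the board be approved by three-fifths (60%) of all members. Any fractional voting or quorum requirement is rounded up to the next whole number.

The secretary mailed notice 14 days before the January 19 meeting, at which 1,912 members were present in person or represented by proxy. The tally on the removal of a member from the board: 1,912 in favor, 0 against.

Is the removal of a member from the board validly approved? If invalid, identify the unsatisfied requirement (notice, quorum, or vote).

Invalid — vote requirement not satisfied.

Notice: 14 days given; 14 required. Satisfied.
Quorum: 50% of 3,823 = 1,911.50, rounded up to 1,912; 1,912 present. Satisfied.
Vote: requires three-fifths of all members (3,823); 3/5 of 3823 = 2293.80, rounded up to 2294, so 2,294 needed; 1,912 in favor. Not satisfied.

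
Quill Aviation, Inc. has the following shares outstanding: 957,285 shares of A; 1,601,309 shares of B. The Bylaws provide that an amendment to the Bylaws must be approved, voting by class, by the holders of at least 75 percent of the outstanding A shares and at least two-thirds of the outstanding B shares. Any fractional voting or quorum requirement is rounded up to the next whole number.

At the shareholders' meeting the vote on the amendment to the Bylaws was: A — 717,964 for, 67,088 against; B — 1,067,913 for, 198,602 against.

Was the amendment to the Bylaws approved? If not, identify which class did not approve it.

Approved — every class gave the required vote.

A: 3/4 of 957285 = 717963.75, rounded up to 717964; 717,964 required, 717,964 in favor — approved.
B: 2/3 of 1601309 = 1067539.33, rounded up to 1067540; 1,067,540 required, 1,067,913 in favor — approved.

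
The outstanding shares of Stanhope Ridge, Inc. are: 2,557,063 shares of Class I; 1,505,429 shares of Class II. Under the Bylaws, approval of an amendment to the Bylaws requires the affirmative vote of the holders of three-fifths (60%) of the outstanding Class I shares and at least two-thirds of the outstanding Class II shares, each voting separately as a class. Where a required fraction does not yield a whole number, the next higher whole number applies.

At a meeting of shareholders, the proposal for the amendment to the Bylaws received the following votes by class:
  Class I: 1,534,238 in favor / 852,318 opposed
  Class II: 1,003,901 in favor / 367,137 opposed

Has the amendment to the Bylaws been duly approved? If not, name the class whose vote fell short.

Approved — every class gave the required vote.

Class I: 3/5 of 2557063 = 1534237.80, rounded up to 1534238; 1,534,238 required, 1,534,238 in favor — approved.
Class II: 2/3 of 1505429 = 1003619.33, rounded up to 1003620; 1,003,620 required, 1,003,901 in favor — approved.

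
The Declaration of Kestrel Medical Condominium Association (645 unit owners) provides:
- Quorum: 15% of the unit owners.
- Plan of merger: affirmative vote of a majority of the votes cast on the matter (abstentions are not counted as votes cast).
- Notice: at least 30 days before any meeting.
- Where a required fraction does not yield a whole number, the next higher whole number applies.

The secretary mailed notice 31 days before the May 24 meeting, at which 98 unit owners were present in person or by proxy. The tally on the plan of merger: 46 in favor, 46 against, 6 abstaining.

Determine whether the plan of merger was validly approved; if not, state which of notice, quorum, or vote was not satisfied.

Invalid — vote requirement not satisfied.

Notice: 31 days given; 30 required. Satisfied.
Quorum: 15% of 645 = 96.75, rounded up to 97; 98 present. Satisfied.
Vote: requires a majority of the votes cast (98 − 6 abstaining = 92); a majority of 92 is 47, so 47 needed; 46 in favor. Not satisfied.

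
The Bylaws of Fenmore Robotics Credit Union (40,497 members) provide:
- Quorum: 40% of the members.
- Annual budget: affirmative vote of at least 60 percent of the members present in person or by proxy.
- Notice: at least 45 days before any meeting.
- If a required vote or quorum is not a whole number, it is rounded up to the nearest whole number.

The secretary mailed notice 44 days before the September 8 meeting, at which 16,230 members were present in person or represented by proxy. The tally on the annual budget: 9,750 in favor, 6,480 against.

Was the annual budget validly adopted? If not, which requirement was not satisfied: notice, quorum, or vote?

Notice: 44 days given; 45 required. Not satisfied.
Quorum: 40% of 40,497 = 16,198.80, rounded up to 16,199; 16,230 present. Satisfied.
Vote: requires three-fifths of those present (16,230); 3/5 of 16230 = 9738, so 9,738 needed; 9,750 in favor. Satisfied.

Invalid — notice requirement not satisfied.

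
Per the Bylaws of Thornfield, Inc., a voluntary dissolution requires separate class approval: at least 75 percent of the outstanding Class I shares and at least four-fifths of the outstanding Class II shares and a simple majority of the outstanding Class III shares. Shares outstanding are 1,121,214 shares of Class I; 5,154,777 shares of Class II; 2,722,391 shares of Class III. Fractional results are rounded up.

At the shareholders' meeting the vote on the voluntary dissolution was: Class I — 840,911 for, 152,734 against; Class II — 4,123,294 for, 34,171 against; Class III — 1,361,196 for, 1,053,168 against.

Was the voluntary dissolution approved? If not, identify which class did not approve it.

Class I: 3/4 of 1121214 = 840910.50, rounded up to 840911; 840,911 required, 840,911 in favor — approved.
Class II: 4/5 of 5154777 = 4123821.60, rounded up to 4123822; 4,123,822 required, 4,123,294 in favor — not approved.
Class III: a majority of 2722391 is 1361196; 1,361,196 required, 1,361,196 in favor — approved.

Not approved — the Class II shares did not give the required vote.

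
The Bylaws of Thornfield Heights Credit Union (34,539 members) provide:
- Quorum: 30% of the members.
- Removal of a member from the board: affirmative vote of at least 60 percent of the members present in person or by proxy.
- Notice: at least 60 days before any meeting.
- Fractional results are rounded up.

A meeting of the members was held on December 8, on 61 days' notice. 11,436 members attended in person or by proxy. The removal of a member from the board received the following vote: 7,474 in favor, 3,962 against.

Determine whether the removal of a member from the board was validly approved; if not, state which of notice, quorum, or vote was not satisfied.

Notice: 61 days given; 60 required. Satisfied.
Quorum: 30% of 34,539 = 10,361.70, rounded up to 10,362; 11,436 present. Satisfied.
Vote: requires three-fifths of those present (11,436); 3/5 of 11436 = 6861.60, rounded up to 6862, so 6,862 needed; 7,474 in favor. Satisfied.

Valid — all requirements satisfied.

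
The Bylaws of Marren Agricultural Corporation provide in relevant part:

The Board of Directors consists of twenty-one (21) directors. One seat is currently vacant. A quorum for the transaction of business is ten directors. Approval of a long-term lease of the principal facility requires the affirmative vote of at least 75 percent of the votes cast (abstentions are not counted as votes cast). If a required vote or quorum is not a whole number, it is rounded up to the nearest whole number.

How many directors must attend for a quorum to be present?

The quorum is fixed at 10.

10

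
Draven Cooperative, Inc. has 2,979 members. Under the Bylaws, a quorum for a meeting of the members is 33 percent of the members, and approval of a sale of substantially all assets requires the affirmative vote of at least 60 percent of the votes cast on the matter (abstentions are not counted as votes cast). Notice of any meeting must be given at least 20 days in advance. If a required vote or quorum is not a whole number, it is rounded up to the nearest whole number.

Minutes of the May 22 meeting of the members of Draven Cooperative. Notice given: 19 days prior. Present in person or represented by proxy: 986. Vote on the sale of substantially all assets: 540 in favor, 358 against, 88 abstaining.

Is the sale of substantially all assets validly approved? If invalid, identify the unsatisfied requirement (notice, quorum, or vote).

Notice: 19 days given; 20 required. Not satisfied.
Quorum: 33% of 2,979 = 983.07, rounded up to 984; 986 present. Satisfied.
Vote: requires three-fifths of the votes cast (986 − 88 abstaining = 898); 3/5 of 898 = 538.80, rounded up to 539, so 539 needed; 540 in favor. Satisfied.

Invalid — notice requirement not satisfied.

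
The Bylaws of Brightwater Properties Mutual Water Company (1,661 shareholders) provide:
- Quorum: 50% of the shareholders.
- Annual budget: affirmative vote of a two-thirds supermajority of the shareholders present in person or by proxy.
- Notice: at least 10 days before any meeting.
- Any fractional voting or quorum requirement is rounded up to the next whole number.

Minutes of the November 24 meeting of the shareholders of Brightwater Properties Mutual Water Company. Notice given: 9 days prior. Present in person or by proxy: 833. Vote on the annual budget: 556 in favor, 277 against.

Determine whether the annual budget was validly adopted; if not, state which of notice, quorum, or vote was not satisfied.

Invalid — notice requirement not satisfied.

Notice: 9 days given; 10 required. Not satisfied.
Quorum: 50% of 1,661 = 830.50, rounded up to 831; 833 present. Satisfied.
Vote: requires two-thirds of those present (833); 2/3 of 833 = 555.33, rounded up to 556, so 556 needed; 556 in favor. Satisfied.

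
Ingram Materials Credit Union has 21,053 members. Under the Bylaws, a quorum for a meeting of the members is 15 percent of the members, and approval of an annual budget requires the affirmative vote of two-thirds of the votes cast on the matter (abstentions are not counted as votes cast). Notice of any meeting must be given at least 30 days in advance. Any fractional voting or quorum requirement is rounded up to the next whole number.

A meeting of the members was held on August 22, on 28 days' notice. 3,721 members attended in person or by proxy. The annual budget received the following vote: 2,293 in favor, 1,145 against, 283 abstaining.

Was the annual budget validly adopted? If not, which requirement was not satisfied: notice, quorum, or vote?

Notice: 28 days given; 30 required. Not satisfied.
Quorum: 15% of 21,053 = 3,157.95, rounded up to 3,158; 3,721 present. Satisfied.
Vote: requires two-thirds of the votes cast (3,721 − 283 abstaining = 3,438); 2/3 of 3438 = 2292, so 2,292 needed; 2,293 in favor. Satisfied.

Invalid — notice requirement not satisfied.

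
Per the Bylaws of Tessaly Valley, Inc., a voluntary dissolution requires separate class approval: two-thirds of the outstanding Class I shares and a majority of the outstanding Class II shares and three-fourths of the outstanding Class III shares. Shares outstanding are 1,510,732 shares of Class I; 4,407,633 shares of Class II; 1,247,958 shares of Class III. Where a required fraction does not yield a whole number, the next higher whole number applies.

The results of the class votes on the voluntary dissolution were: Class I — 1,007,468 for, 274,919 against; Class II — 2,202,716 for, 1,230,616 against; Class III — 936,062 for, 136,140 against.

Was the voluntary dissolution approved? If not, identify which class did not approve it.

Not approved — the Class II shares did not give the required vote.

Class I: 2/3 of 1510732 = 1007154.67, rounded up to 1007155; 1,007,155 required, 1,007,468 in favor — approved.
Class II: a majority of 4407633 is 2203817; 2,203,817 required, 2,202,716 in favor — not approved.
Class III: 3/4 of 1247958 = 935968.50, rounded up to 935969; 935,969 required, 936,062 in favor — approved.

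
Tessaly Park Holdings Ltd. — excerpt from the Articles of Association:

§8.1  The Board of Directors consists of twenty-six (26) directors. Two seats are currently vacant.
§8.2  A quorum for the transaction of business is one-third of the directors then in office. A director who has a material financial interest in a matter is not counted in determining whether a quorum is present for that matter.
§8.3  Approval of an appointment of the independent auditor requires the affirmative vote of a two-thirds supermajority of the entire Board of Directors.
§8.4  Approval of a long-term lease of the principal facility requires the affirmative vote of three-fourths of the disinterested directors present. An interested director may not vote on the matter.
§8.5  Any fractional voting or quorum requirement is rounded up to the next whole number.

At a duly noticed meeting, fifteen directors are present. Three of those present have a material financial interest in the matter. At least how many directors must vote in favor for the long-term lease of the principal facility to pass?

The long-term lease of the principal facility requires three-fourths of the disinterested directors present (15 − 3 = 12).
3/4 of 12 = 9.

9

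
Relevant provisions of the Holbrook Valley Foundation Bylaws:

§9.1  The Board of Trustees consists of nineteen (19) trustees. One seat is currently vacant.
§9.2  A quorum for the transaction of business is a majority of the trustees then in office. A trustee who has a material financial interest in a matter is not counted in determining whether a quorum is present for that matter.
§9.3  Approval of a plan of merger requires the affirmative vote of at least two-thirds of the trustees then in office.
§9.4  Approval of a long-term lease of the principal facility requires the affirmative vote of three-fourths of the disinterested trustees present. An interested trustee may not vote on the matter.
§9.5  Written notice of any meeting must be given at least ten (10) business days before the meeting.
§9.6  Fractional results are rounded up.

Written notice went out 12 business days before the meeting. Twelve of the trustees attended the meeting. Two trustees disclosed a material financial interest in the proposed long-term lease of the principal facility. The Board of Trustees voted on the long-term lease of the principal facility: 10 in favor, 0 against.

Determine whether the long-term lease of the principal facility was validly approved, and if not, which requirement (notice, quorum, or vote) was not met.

Valid — all requirements satisfied.

Notice: 12 business days given; 10 required (12 ≥ 10). Satisfied.
Quorum: 12 present, but the 2 interested trustees do not count, leaving 10. Quorum is 10. Satisfied.
Vote: the long-term lease of the principal facility requires three-fourths of the disinterested trustees present (12 − 2 = 10). 3/4 of 10 = 7.50, rounded up to 8, so 8 affirmative votes are needed; 10 voted in favor. Satisfied.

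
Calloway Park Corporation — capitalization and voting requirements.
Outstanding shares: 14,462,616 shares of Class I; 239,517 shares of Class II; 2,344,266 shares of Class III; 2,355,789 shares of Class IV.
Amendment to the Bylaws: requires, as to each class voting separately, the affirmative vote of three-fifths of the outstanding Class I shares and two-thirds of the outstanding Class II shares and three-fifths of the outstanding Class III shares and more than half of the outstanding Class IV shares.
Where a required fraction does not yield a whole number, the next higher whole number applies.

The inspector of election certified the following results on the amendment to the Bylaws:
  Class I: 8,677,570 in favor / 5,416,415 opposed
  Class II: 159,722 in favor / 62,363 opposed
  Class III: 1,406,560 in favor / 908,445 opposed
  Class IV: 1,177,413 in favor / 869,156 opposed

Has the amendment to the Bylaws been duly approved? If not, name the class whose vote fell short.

Not approved — the Class IV shares did not give the required vote.

Class I: 3/5 of 14462616 = 8677569.60, rounded up to 8677570; 8,677,570 required, 8,677,570 in favor — approved.
Class II: 2/3 of 239517 = 159678; 159,678 required, 159,722 in favor — approved.
Class III: 3/5 of 2344266 = 1406559.60, rounded up to 1406560; 1,406,560 required, 1,406,560 in favor — approved.
Class IV: a majority of 2355789 is 1177895; 1,177,895 required, 1,177,413 in favor — not approved.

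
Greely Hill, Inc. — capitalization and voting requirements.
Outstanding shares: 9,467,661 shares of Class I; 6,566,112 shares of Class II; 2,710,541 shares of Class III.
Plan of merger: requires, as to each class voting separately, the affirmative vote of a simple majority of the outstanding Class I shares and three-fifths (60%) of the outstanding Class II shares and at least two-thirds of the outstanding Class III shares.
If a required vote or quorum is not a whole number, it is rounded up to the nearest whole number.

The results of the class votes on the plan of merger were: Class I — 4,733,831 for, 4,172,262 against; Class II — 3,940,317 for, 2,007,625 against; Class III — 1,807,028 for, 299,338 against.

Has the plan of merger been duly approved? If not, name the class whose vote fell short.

Class I: a majority of 9467661 is 4733831; 4,733,831 required, 4,733,831 in favor — approved.
Class II: 3/5 of 6566112 = 3939667.20, rounded up to 3939668; 3,939,668 required, 3,940,317 in favor — approved.
Class III: 2/3 of 2710541 = 1807027.33, rounded up to 1807028; 1,807,028 required, 1,807,028 in favor — approved.

Approved — every class gave the required vote.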